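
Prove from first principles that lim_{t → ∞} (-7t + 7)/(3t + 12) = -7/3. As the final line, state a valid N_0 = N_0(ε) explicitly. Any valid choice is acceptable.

Let ε > 0 be given. We seek N_0 > 0 such that t > N_0 implies |(-7t + 7)/(3t + 12) + 7/3| < ε.
(-7t + 7)/(3t + 12) + 7/3 = (3(-7t + 7) − (-7)(3t + 12)) / (3(3t + 12)) = 105/(3(3t + 12)).
For t > 0 we have 3t + 12 > 3t, so |(-7t + 7)/(3t + 12) + 7/3| = 105/(3(3t + 12)) < 105/(3·3t) = (35/3)/t.
Thus |(-7t + 7)/(3t + 12) + 7/3| < ε whenever t > (35/3)/ε.
Take N_0 = (35/3)/ε. If t > N_0 then |(-7t + 7)/(3t + 12) + 7/3| < (35/3)/t < ε.

N_0 = (35/3)/ε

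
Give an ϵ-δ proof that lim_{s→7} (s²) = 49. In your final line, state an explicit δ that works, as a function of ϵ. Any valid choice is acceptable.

Suppose ϵ > 0. We seek δ > 0 with 0 < |s − 7| < δ ⇒ |s² − 49| < ϵ.
Factor: s² − 49 = (s − 7)(s + 7), so |s² − 49| = |s − 7|·|s + 7|.
Restrict δ ≤ 1. Then |s − 7| < 1 gives |s| < 8, so by the triangle inequality |s + 7| ≤ 8 + 7 = 15.
Hence |s² − 49| ≤ 15|s − 7|, which is < ϵ once |s − 7| < ϵ/15.
Take δ = min(1, ϵ/15). If 0 < |s − 7| < δ then both bounds hold and |s² − 49| ≤ 15|s − 7| < 15·(ϵ/15) = ϵ.

δ = min(1, ϵ/15)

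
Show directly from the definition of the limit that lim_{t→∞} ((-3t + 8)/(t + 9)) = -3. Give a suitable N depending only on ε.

N = 35/ε

Let ε > 0 be given. We seek N > 0 such that t > N implies |(-3t + 8)/(t + 9) + 3| < ε.
(-3t + 8)/(t + 9) + 3 = ((-3t + 8) − (-3)(t + 9)) / ((t + 9)) = 35/((t + 9)).
For t > 0 we have t + 9 > t, so |(-3t + 8)/(t + 9) + 3| = 35/((t + 9)) < 35/(t) = 35/t.
Thus |(-3t + 8)/(t + 9) + 3| < ε whenever t > 35/ε.
Take N = 35/ε. If t > N then |(-3t + 8)/(t + 9) + 3| < 35/t < ε.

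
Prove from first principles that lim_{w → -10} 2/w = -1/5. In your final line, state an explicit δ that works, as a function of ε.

δ = min(5, 25ε)

Fix ε > 0. We seek δ > 0 such that 0 < |w + 10| < δ implies |2/w + 1/5| < ε.
|2/w + 1/5| = 2·|-10 − w|/(10·|w|) = 2|w + 10|/(10|w|).
Restrict δ ≤ 5. Then |w + 10| < 5 gives |w| > 5, so 10|w| > 50.
Then |2/w + 1/5| < 2|w + 10|/50, which is < ε when |w + 10| < 25ε.
Take δ = min(5, 25ε). Then 0 < |w + 10| < δ gives both |w + 10| < 5 and |w + 10| < 25ε, so |2/w + 1/5| < ε.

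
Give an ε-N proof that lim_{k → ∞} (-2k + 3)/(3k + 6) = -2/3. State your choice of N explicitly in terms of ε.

Fix ε > 0. For k ≥ 1, |(-2k + 3)/(3k + 6) + 2/3| = |21|/(3(3k + 6)) = 21/(3(3k + 6)).
Since 3k + 6 ≥ 3k for k ≥ 1, this is ≤ 21/(3·3k) = (7/3)/k.
So |(-2k + 3)/(3k + 6) + 2/3| < ε whenever k > (7/3)/ε.
Take N = (7/3)/ε. If k > N then |(-2k + 3)/(3k + 6) + 2/3| ≤ (7/3)/k < ε.

N = (7/3)/ε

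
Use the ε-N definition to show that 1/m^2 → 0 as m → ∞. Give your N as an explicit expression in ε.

Let ε > 0 be given. For m ≥ 1, |1/m^2 − 0| = 1/m^2.
1/m^2 < ε ⇔ m^2 > 1/ε ⇔ m > (1/ε)^{1/2}.
Take N = (1/ε)^{1/2}. Then m > N implies 1/m^2 < ε.

N = (1/ε)^{1/2}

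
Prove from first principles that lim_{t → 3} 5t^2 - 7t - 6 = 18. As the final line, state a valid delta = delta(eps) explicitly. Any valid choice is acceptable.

Let eps > 0 be given. We want delta > 0 such that 0 < |t − 3| < delta implies |(5t^2 - 7t - 6) − 18| < eps.
(5t^2 - 7t - 6) − 18 = 5t^2 - 7t - 24 = (t − 3)(5t + 8).
So |(5t^2 - 7t - 6) − 18| = |t − 3|·|5t + 8|.
Require delta ≤ 1. Then |t − 3| < 1 gives |t| < 4, and by the triangle inequality |5t + 8| ≤ 5·4 + 8 = 28.
Hence |(5t^2 - 7t - 6) − 18| ≤ 28|t − 3| < eps provided |t − 3| < eps/28.
Choosing delta = min(1, eps/28) ensures both conditions, hence |(5t^2 - 7t - 6) − 18| < eps.

delta = min(1, eps/28)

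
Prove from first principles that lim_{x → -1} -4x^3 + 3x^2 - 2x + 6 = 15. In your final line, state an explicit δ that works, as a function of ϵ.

δ = min(1, ϵ/39)

Fix ϵ > 0. We want δ > 0 such that 0 < |x + 1| < δ implies |(-4x^3 + 3x^2 - 2x + 6) − 15| < ϵ.
(-4x^3 + 3x^2 - 2x + 6) − 15 = -4x^3 + 3x^2 - 2x - 9 = (x + 1)(-4x^2 + 7x - 9).
So |(-4x^3 + 3x^2 - 2x + 6) − 15| = |x + 1|·|-4x^2 + 7x - 9|.
Assume first that |x + 1| < 1, so |x| < 2. Then |-4x^2 + 7x - 9| ≤ 4·2^2 + 7·2 + 9 = 39.
Hence |(-4x^3 + 3x^2 - 2x + 6) − 15| ≤ 39|x + 1| < ϵ provided |x + 1| < ϵ/39.
Take δ = min(1, ϵ/39). Then 0 < |x + 1| < δ gives both |x + 1| < 1 and |x + 1| < ϵ/39, so |(-4x^3 + 3x^2 - 2x + 6) − 15| < ϵ.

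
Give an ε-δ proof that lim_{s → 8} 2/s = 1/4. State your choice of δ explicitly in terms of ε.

Fix ε > 0. We seek δ > 0 such that 0 < |s − 8| < δ implies |2/s − (1/4)| < ε.
|2/s − (1/4)| = 2·|8 − s|/(8·|s|) = 2|s − 8|/(8|s|).
Restrict δ ≤ 4. Then |s − 8| < 4 gives |s| > 4, so 8|s| > 32.
Then |2/s − (1/4)| < 2|s − 8|/32, which is < ε when |s − 8| < 16ε.
Take δ = min(4, 16ε). Then 0 < |s − 8| < δ gives both |s − 8| < 4 and |s − 8| < 16ε, so |2/s − (1/4)| < ε.

δ = min(4, 16ε)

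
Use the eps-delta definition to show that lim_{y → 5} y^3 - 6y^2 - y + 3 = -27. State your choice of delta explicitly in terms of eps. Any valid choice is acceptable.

delta = min(2, eps/62)

Suppose eps > 0. We want delta > 0 such that 0 < |y − 5| < delta implies |(y^3 - 6y^2 - y + 3) + 27| < eps.
(y^3 - 6y^2 - y + 3) + 27 = y^3 - 6y^2 - y + 30 = (y − 5)(y^2 - y - 6).
So |(y^3 - 6y^2 - y + 3) + 27| = |y − 5|·|y^2 - y - 6|.
Assume first that |y − 5| < 2, so |y| < 7. Then |y^2 - y - 6| ≤ 7^2 + 7 + 6 = 62.
Hence |(y^3 - 6y^2 - y + 3) + 27| ≤ 62|y − 5| < eps provided |y − 5| < eps/62.
Take delta = min(2, eps/62). Then 0 < |y − 5| < delta gives both |y − 5| < 2 and |y − 5| < eps/62, so |(y^3 - 6y^2 - y + 3) + 27| < eps.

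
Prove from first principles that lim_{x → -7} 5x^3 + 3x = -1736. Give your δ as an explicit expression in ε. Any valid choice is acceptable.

Let ε > 0 be given. We want δ > 0 such that 0 < |x + 7| < δ implies |(5x^3 + 3x) + 1736| < ε.
(5x^3 + 3x) + 1736 = 5x^3 + 3x + 1736 = (x + 7)(5x^2 - 35x + 248).
So |(5x^3 + 3x) + 1736| = |x + 7|·|5x^2 - 35x + 248|.
Assume first that |x + 7| < 1, so |x| < 8. Then |5x^2 - 35x + 248| ≤ 5·8^2 + 35·8 + 248 = 848.
Hence |(5x^3 + 3x) + 1736| ≤ 848|x + 7| < ε provided |x + 7| < ε/848.
Take δ = min(1, ε/848). Then 0 < |x + 7| < δ gives both |x + 7| < 1 and |x + 7| < ε/848, so |(5x^3 + 3x) + 1736| < ε.

δ = min(1, ε/848)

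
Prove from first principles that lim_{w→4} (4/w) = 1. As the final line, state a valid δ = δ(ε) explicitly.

Suppose ε > 0. We seek δ > 0 such that 0 < |w − 4| < δ implies |4/w − 1| < ε.
|4/w − 1| = 4·|4 − w|/(4·|w|) = 4|w − 4|/(4|w|).
Require δ ≤ 2 so that |w| > 4 − 2 = 2, hence 4|w| > 8.
Then |4/w − 1| < 4|w − 4|/8, which is < ε when |w − 4| < 2ε.
Take δ = min(2, 2ε). Then 0 < |w − 4| < δ gives both |w − 4| < 2 and |w − 4| < 2ε, so |4/w − 1| < ε.

δ = min(2, 2ε)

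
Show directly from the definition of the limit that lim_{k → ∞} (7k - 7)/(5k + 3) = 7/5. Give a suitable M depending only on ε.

Let ε > 0. For k ≥ 1, |(7k - 7)/(5k + 3) − (7/5)| = |-56|/(5(5k + 3)) = 56/(5(5k + 3)).
Since 5k + 3 ≥ 5k for k ≥ 1, this is ≤ 56/(5·5k) = (56/25)/k.
So |(7k - 7)/(5k + 3) − (7/5)| < ε whenever k > (56/25)/ε.
Take M = (56/25)/ε. If k > M then |(7k - 7)/(5k + 3) − (7/5)| ≤ (56/25)/k < ε.

M = (56/25)/ε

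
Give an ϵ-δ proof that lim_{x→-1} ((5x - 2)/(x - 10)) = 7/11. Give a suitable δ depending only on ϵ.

δ = min(11/2, (121/96)ϵ)

Let ϵ > 0. We want δ > 0 with 0 < |x + 1| < δ ⇒ |(5x - 2)/(x - 10) − (7/11)| < ϵ.
Combining over a common denominator, (5x - 2)/(x - 10) − (7/11) = [(5x - 2)·(-11) − (-7)·(x - 10)] / [(-11)·(x - 10)] = -48(x + 1) / ((-11)(x - 10)).
So |(5x - 2)/(x - 10) − (7/11)| = 48|x + 1| / (11·|x − 10|).
Restrict δ ≤ 11/2. Then |x + 1| < 11/2 gives |x − 10| = |(x + 1) + (-11)| ≥ 11 − 11/2 = 11/2.
Hence |(5x - 2)/(x - 10) − (7/11)| < 48|x + 1|/(11·(11/2)) = (96/121)|x + 1|, which is < ϵ once |x + 1| < (121/96)ϵ.
Take δ = min(11/2, (121/96)ϵ). Then 0 < |x + 1| < δ forces both bounds, so |(5x - 2)/(x - 10) − (7/11)| < ϵ.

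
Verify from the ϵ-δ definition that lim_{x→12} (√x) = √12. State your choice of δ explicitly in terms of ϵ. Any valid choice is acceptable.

Let ϵ > 0 be given. We want δ > 0 such that 0 < |x − 12| < δ implies |√x − √12| < ϵ.
Rationalise: √x − √12 = (x − 12)/(√x + √12), so |√x − √12| = |x − 12|/(√x + √12).
Restrict δ ≤ 12 so that |x − 12| < 12 forces x > 0, and then √x + √12 > √12.
Hence |√x − √12| < |x − 12|/√12, which is < ϵ once |x − 12| < √12·ϵ.
Take δ = min(12, √12·ϵ). If 0 < |x − 12| < δ then x > 0 and |√x − √12| < |x − 12|/√12 < ϵ.

δ = min(12, √12·ϵ)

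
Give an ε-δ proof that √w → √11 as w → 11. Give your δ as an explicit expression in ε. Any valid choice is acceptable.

δ = min(11, √11·ε)

Suppose ε > 0. We want δ > 0 such that 0 < |w − 11| < δ implies |√w − √11| < ε.
Rationalise: √w − √11 = (w − 11)/(√w + √11), so |√w − √11| = |w − 11|/(√w + √11).
Restrict δ ≤ 11 so that |w − 11| < 11 forces w > 0, and then √w + √11 > √11.
Hence |√w − √11| < |w − 11|/√11, which is < ε once |w − 11| < √11·ε.
Take δ = min(11, √11·ε). If 0 < |w − 11| < δ then w > 0 and |√w − √11| < |w − 11|/√11 < ε.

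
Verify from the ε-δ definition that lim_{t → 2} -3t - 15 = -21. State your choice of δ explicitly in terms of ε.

δ = ε/3

Let ε > 0. We need δ > 0 so that 0 < |t − 2| < δ implies |(-3t - 15) + 21| < ε.
|(-3t - 15) + 21| = |-3t + 6| = 3|t − 2|.
Thus it suffices that |t − 2| < ε/3.
Choosing δ = ε/3 gives |(-3t - 15) + 21| = 3|t − 2| < ε whenever |t − 2| < δ.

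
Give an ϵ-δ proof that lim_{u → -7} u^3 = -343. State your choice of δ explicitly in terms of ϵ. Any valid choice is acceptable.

Let ϵ > 0 be given. We seek δ > 0 with 0 < |u + 7| < δ ⇒ |u^3 + 343| < ϵ.
Factor: u^3 + 343 = (u + 7)(u^2 - 7u + 49), so |u^3 + 343| = |u + 7|·|u^2 - 7u + 49|.
Impose δ ≤ 1 so that |u| < 8; then |u^2 - 7u + 49| ≤ 169.
Hence |u^3 + 343| ≤ 169|u + 7|, which is < ϵ once |u + 7| < ϵ/169.
Take δ = min(1, ϵ/169). If 0 < |u + 7| < δ then both bounds hold and |u^3 + 343| ≤ 169|u + 7| < 169·(ϵ/169) = ϵ.

δ = min(1, ϵ/169)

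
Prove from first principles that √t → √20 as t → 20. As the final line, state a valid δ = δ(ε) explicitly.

Let ε > 0 be given. We want δ > 0 such that 0 < |t − 20| < δ implies |√t − √20| < ε.
Multiplying by the conjugate, |√t − √20| = |t − 20|/(√t + √20).
Restrict δ ≤ 20 so that |t − 20| < 20 forces t > 0, and then √t + √20 > √20.
Hence |√t − √20| < |t − 20|/√20, which is < ε once |t − 20| < √20·ε.
Take δ = min(20, √20·ε). If 0 < |t − 20| < δ then t > 0 and |√t − √20| < |t − 20|/√20 < ε.

δ = min(20, √20·ε)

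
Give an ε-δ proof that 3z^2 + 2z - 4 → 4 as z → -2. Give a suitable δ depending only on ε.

Fix ε > 0. We want δ > 0 such that 0 < |z + 2| < δ implies |(3z^2 + 2z - 4) − 4| < ε.
(3z^2 + 2z - 4) − 4 = 3z^2 + 2z - 8 = (z + 2)(3z - 4).
So |(3z^2 + 2z - 4) − 4| = |z + 2|·|3z - 4|.
Require δ ≤ 1. Then |z + 2| < 1 gives |z| < 3, and by the triangle inequality |3z - 4| ≤ 3·3 + 4 = 13.
Hence |(3z^2 + 2z - 4) − 4| ≤ 13|z + 2| < ε provided |z + 2| < ε/13.
Take δ = min(1, ε/13). Then 0 < |z + 2| < δ gives both |z + 2| < 1 and |z + 2| < ε/13, so |(3z^2 + 2z - 4) − 4| < ε.

δ = min(1, ε/13)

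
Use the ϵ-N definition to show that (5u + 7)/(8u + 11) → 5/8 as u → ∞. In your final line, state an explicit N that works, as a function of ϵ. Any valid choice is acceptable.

N = (1/64)/ϵ

Let ϵ > 0 be given. We seek N > 0 such that u > N implies |(5u + 7)/(8u + 11) − (5/8)| < ϵ.
(5u + 7)/(8u + 11) − (5/8) = (8(5u + 7) − 5(8u + 11)) / (8(8u + 11)) = 1/(8(8u + 11)).
For u > 0 we have 8u + 11 > 8u, so |(5u + 7)/(8u + 11) − (5/8)| = 1/(8(8u + 11)) < 1/(8·8u) = (1/64)/u.
Thus |(5u + 7)/(8u + 11) − (5/8)| < ϵ whenever u > (1/64)/ϵ.
Take N = (1/64)/ϵ. If u > N then |(5u + 7)/(8u + 11) − (5/8)| < (1/64)/u < ϵ.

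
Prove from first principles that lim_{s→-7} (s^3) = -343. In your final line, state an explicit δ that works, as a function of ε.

δ = min(1, ε/169)

Fix ε > 0. We seek δ > 0 with 0 < |s + 7| < δ ⇒ |s^3 + 343| < ε.
Factor: s^3 + 343 = (s + 7)(s^2 - 7s + 49), so |s^3 + 343| = |s + 7|·|s^2 - 7s + 49|.
Restrict δ ≤ 1. Then |s + 7| < 1 gives |s| < 8, so by the triangle inequality |s^2 - 7s + 49| ≤ 8^2 + 7·8 + 49 = 169.
Hence |s^3 + 343| ≤ 169|s + 7|, which is < ε once |s + 7| < ε/169.
Take δ = min(1, ε/169). If 0 < |s + 7| < δ then both bounds hold and |s^3 + 343| ≤ 169|s + 7| < 169·(ε/169) = ε.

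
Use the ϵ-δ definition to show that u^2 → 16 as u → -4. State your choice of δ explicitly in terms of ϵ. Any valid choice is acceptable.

Let ϵ > 0 be given. We seek δ > 0 with 0 < |u + 4| < δ ⇒ |u^2 − 16| < ϵ.
Factor: u^2 − 16 = (u + 4)(u - 4), so |u^2 − 16| = |u + 4|·|u - 4|.
Impose δ ≤ 2 so that |u| < 6; then |u - 4| ≤ 10.
Hence |u^2 − 16| ≤ 10|u + 4|, which is < ϵ once |u + 4| < ϵ/10.
Take δ = min(2, ϵ/10). If 0 < |u + 4| < δ then both bounds hold and |u^2 − 16| ≤ 10|u + 4| < 10·(ϵ/10) = ϵ.

δ = min(2, ϵ/10)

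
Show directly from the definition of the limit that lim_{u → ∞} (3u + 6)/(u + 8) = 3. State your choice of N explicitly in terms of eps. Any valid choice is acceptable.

N = 18/eps

Let eps > 0 be given. We seek N > 0 such that u > N implies |(3u + 6)/(u + 8) − 3| < eps.
(3u + 6)/(u + 8) − 3 = ((3u + 6) − 3(u + 8)) / ((u + 8)) = -18/((u + 8)).
For u > 0 we have u + 8 > u, so |(3u + 6)/(u + 8) − 3| = 18/((u + 8)) < 18/(u) = 18/u.
Thus |(3u + 6)/(u + 8) − 3| < eps whenever u > 18/eps.
Take N = 18/eps. If u > N then |(3u + 6)/(u + 8) − 3| < 18/u < eps.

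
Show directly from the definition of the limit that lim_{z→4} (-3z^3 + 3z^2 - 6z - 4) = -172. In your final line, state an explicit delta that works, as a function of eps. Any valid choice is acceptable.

delta = min(1, eps/162)

Suppose eps > 0. We want delta > 0 such that 0 < |z − 4| < delta implies |(-3z^3 + 3z^2 - 6z - 4) + 172| < eps.
(-3z^3 + 3z^2 - 6z - 4) + 172 = -3z^3 + 3z^2 - 6z + 168 = (z − 4)(-3z^2 - 9z - 42).
So |(-3z^3 + 3z^2 - 6z - 4) + 172| = |z − 4|·|-3z^2 - 9z - 42|.
Assume first that |z − 4| < 1, so |z| < 5. Then |-3z^2 - 9z - 42| ≤ 3·5^2 + 9·5 + 42 = 162.
Hence |(-3z^3 + 3z^2 - 6z - 4) + 172| ≤ 162|z − 4| < eps provided |z − 4| < eps/162.
Choosing delta = min(1, eps/162) ensures both conditions, hence |(-3z^3 + 3z^2 - 6z - 4) + 172| < eps.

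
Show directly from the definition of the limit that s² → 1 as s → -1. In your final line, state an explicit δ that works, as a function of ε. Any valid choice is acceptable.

Fix ε > 0. We seek δ > 0 with 0 < |s + 1| < δ ⇒ |s² − 1| < ε.
Factor: s² − 1 = (s + 1)(s - 1), so |s² − 1| = |s + 1|·|s - 1|.
Impose δ ≤ 2 so that |s| < 3; then |s - 1| ≤ 4.
Hence |s² − 1| ≤ 4|s + 1|, which is < ε once |s + 1| < ε/4.
Take δ = min(2, ε/4). If 0 < |s + 1| < δ then both bounds hold and |s² − 1| ≤ 4|s + 1| < 4·(ε/4) = ε.

δ = min(2, ε/4)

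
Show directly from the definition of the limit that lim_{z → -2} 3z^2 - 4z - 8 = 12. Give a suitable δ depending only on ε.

δ = min(1, ε/19)

Let ε > 0. We want δ > 0 such that 0 < |z + 2| < δ implies |(3z^2 - 4z - 8) − 12| < ε.
(3z^2 - 4z - 8) − 12 = 3z^2 - 4z - 20 = (z + 2)(3z - 10).
So |(3z^2 - 4z - 8) − 12| = |z + 2|·|3z - 10|.
Assume first that |z + 2| < 1, so |z| < 3. Then |3z - 10| ≤ 3·3 + 10 = 19.
Hence |(3z^2 - 4z - 8) − 12| ≤ 19|z + 2| < ε provided |z + 2| < ε/19.
Choosing δ = min(1, ε/19) ensures both conditions, hence |(3z^2 - 4z - 8) − 12| < ε.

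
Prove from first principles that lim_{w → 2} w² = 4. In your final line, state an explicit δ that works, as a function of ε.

δ = min(1, ε/5)

Let ε > 0 be given. We seek δ > 0 with 0 < |w − 2| < δ ⇒ |w² − 4| < ε.
Factor: w² − 4 = (w − 2)(w + 2), so |w² − 4| = |w − 2|·|w + 2|.
Impose δ ≤ 1 so that |w| < 3; then |w + 2| ≤ 5.
Hence |w² − 4| ≤ 5|w − 2|, which is < ε once |w − 2| < ε/5.
Take δ = min(1, ε/5). If 0 < |w − 2| < δ then both bounds hold and |w² − 4| ≤ 5|w − 2| < 5·(ε/5) = ε.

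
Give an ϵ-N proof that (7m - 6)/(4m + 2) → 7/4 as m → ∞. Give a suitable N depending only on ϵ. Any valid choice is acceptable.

Let ϵ > 0. For m ≥ 1, |(7m - 6)/(4m + 2) − (7/4)| = |-38|/(4(4m + 2)) = 38/(4(4m + 2)).
Since 4m + 2 ≥ 4m for m ≥ 1, this is ≤ 38/(4·4m) = (19/8)/m.
So |(7m - 6)/(4m + 2) − (7/4)| < ϵ whenever m > (19/8)/ϵ.
Take N = (19/8)/ϵ. If m > N then |(7m - 6)/(4m + 2) − (7/4)| ≤ (19/8)/m < ϵ.

N = (19/8)/ϵ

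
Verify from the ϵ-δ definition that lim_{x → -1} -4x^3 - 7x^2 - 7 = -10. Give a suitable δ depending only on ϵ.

δ = min(2, ϵ/48)

Let ϵ > 0 be given. We want δ > 0 such that 0 < |x + 1| < δ implies |(-4x^3 - 7x^2 - 7) + 10| < ϵ.
(-4x^3 - 7x^2 - 7) + 10 = -4x^3 - 7x^2 + 3 = (x + 1)(-4x^2 - 3x + 3).
So |(-4x^3 - 7x^2 - 7) + 10| = |x + 1|·|-4x^2 - 3x + 3|.
Require δ ≤ 2. Then |x + 1| < 2 gives |x| < 3, and by the triangle inequality |-4x^2 - 3x + 3| ≤ 4·3^2 + 3·3 + 3 = 48.
Hence |(-4x^3 - 7x^2 - 7) + 10| ≤ 48|x + 1| < ϵ provided |x + 1| < ϵ/48.
Take δ = min(2, ϵ/48). Then 0 < |x + 1| < δ gives both |x + 1| < 2 and |x + 1| < ϵ/48, so |(-4x^3 - 7x^2 - 7) + 10| < ϵ.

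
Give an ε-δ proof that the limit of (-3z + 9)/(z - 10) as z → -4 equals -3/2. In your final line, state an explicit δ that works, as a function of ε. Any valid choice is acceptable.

Suppose ε > 0. We want δ > 0 with 0 < |z + 4| < δ ⇒ |(-3z + 9)/(z - 10) + 3/2| < ε.
Combining over a common denominator, (-3z + 9)/(z - 10) + 3/2 = [(-3z + 9)·(-14) − 21·(z - 10)] / [(-14)·(z - 10)] = 21(z + 4) / ((-14)(z - 10)).
So |(-3z + 9)/(z - 10) + 3/2| = 21|z + 4| / (14·|z − 10|).
Require δ ≤ 7, so |z − 10| ≥ |-14| − |z + 4| > 14 − 7 = 7.
Hence |(-3z + 9)/(z - 10) + 3/2| < 21|z + 4|/(14·7) = (3/14)|z + 4|, which is < ε once |z + 4| < (14/3)ε.
Take δ = min(7, (14/3)ε). Then 0 < |z + 4| < δ forces both bounds, so |(-3z + 9)/(z - 10) + 3/2| < ε.

δ = min(7, (14/3)ε)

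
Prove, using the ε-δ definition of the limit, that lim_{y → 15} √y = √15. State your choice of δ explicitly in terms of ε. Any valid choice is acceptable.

δ = min(15, √15·ε)

Fix ε > 0. We want δ > 0 such that 0 < |y − 15| < δ implies |√y − √15| < ε.
Rationalise: √y − √15 = (y − 15)/(√y + √15), so |√y − √15| = |y − 15|/(√y + √15).
Restrict δ ≤ 15 so that |y − 15| < 15 forces y > 0, and then √y + √15 > √15.
Hence |√y − √15| < |y − 15|/√15, which is < ε once |y − 15| < √15·ε.
Take δ = min(15, √15·ε). If 0 < |y − 15| < δ then y > 0 and |√y − √15| < |y − 15|/√15 < ε.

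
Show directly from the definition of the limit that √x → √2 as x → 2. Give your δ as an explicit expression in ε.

Fix ε > 0. We want δ > 0 such that 0 < |x − 2| < δ implies |√x − √2| < ε.
Rationalise: √x − √2 = (x − 2)/(√x + √2), so |√x − √2| = |x − 2|/(√x + √2).
Restrict δ ≤ 2 so that |x − 2| < 2 forces x > 0, and then √x + √2 > √2.
Hence |√x − √2| < |x − 2|/√2, which is < ε once |x − 2| < √2·ε.
Take δ = min(2, √2·ε). If 0 < |x − 2| < δ then x > 0 and |√x − √2| < |x − 2|/√2 < ε.

δ = min(2, √2·ε)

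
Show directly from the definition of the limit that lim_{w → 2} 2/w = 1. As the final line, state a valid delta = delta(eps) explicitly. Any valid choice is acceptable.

delta = min(1, eps)

Suppose eps > 0. We seek delta > 0 such that 0 < |w − 2| < delta implies |2/w − 1| < eps.
|2/w − 1| = 2·|2 − w|/(2·|w|) = 2|w − 2|/(2|w|).
Restrict delta ≤ 1. Then |w − 2| < 1 gives |w| > 1, so 2|w| > 2.
Then |2/w − 1| < 2|w − 2|/2, which is < eps when |w − 2| < eps.
Take delta = min(1, eps). Then 0 < |w − 2| < delta gives both |w − 2| < 1 and |w − 2| < eps, so |2/w − 1| < eps.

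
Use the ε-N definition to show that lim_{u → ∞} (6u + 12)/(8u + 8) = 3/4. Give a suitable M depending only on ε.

M = (3/4)/ε

Suppose ε > 0. We seek M > 0 such that u > M implies |(6u + 12)/(8u + 8) − (3/4)| < ε.
(6u + 12)/(8u + 8) − (3/4) = (8(6u + 12) − 6(8u + 8)) / (8(8u + 8)) = 48/(8(8u + 8)).
For u > 0 we have 8u + 8 > 8u, so |(6u + 12)/(8u + 8) − (3/4)| = 48/(8(8u + 8)) < 48/(8·8u) = (3/4)/u.
Thus |(6u + 12)/(8u + 8) − (3/4)| < ε whenever u > (3/4)/ε.
Take M = (3/4)/ε. If u > M then |(6u + 12)/(8u + 8) − (3/4)| < (3/4)/u < ε.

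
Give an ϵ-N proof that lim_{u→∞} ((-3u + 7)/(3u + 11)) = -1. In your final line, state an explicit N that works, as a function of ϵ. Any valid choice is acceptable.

Fix ϵ > 0. We seek N > 0 such that u > N implies |(-3u + 7)/(3u + 11) + 1| < ϵ.
(-3u + 7)/(3u + 11) + 1 = (3(-3u + 7) − (-3)(3u + 11)) / (3(3u + 11)) = 54/(3(3u + 11)).
For u > 0 we have 3u + 11 > 3u, so |(-3u + 7)/(3u + 11) + 1| = 54/(3(3u + 11)) < 54/(3·3u) = 6/u.
Thus |(-3u + 7)/(3u + 11) + 1| < ϵ whenever u > 6/ϵ.
Take N = 6/ϵ. If u > N then |(-3u + 7)/(3u + 11) + 1| < 6/u < ϵ.

N = 6/ϵ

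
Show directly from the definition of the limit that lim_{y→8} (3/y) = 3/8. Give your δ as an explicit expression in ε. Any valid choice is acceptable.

δ = min(4, (32/3)ε)

Let ε > 0 be given. We seek δ > 0 such that 0 < |y − 8| < δ implies |3/y − (3/8)| < ε.
|3/y − (3/8)| = 3·|8 − y|/(8·|y|) = 3|y − 8|/(8|y|).
Restrict δ ≤ 4. Then |y − 8| < 4 gives |y| > 4, so 8|y| > 32.
Then |3/y − (3/8)| < 3|y − 8|/32, which is < ε when |y − 8| < (32/3)ε.
Take δ = min(4, (32/3)ε). Then 0 < |y − 8| < δ gives both |y − 8| < 4 and |y − 8| < (32/3)ε, so |3/y − (3/8)| < ε.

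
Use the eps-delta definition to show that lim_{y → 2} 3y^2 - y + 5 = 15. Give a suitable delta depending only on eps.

delta = min(1, eps/14)

Let eps > 0 be given. We want delta > 0 such that 0 < |y − 2| < delta implies |(3y^2 - y + 5) − 15| < eps.
(3y^2 - y + 5) − 15 = 3y^2 - y - 10 = (y − 2)(3y + 5).
So |(3y^2 - y + 5) − 15| = |y − 2|·|3y + 5|.
Require delta ≤ 1. Then |y − 2| < 1 gives |y| < 3, and by the triangle inequality |3y + 5| ≤ 3·3 + 5 = 14.
Hence |(3y^2 - y + 5) − 15| ≤ 14|y − 2| < eps provided |y − 2| < eps/14.
Choosing delta = min(1, eps/14) ensures both conditions, hence |(3y^2 - y + 5) − 15| < eps.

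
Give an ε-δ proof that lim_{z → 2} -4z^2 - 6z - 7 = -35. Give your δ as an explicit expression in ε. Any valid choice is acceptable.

δ = min(1, ε/26)

Suppose ε > 0. We want δ > 0 such that 0 < |z − 2| < δ implies |(-4z^2 - 6z - 7) + 35| < ε.
(-4z^2 - 6z - 7) + 35 = -4z^2 - 6z + 28 = (z − 2)(-4z - 14).
So |(-4z^2 - 6z - 7) + 35| = |z − 2|·|-4z - 14|.
Assume first that |z − 2| < 1, so |z| < 3. Then |-4z - 14| ≤ 4·3 + 14 = 26.
Hence |(-4z^2 - 6z - 7) + 35| ≤ 26|z − 2| < ε provided |z − 2| < ε/26.
Take δ = min(1, ε/26). Then 0 < |z − 2| < δ gives both |z − 2| < 1 and |z − 2| < ε/26, so |(-4z^2 - 6z - 7) + 35| < ε.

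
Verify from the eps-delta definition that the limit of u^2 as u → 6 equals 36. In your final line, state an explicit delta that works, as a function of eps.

Suppose eps > 0. We seek delta > 0 with 0 < |u − 6| < delta ⇒ |u^2 − 36| < eps.
Factor: u^2 − 36 = (u − 6)(u + 6), so |u^2 − 36| = |u − 6|·|u + 6|.
Restrict delta ≤ 1. Then |u − 6| < 1 gives |u| < 7, so by the triangle inequality |u + 6| ≤ 7 + 6 = 13.
Hence |u^2 − 36| ≤ 13|u − 6|, which is < eps once |u − 6| < eps/13.
Take delta = min(1, eps/13). If 0 < |u − 6| < delta then both bounds hold and |u^2 − 36| ≤ 13|u − 6| < 13·(eps/13) = eps.

delta = min(1, eps/13)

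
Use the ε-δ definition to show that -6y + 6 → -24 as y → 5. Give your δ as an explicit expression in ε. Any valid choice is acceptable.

δ = ε/6

Fix ε > 0. We need δ > 0 so that 0 < |y − 5| < δ implies |(-6y + 6) + 24| < ε.
Since (-6y + 6) + 24 = -6(y − 5), we have |(-6y + 6) + 24| = 6|y − 5|.
So 6|y − 5| < ε exactly when |y − 5| < ε/6.
Take δ = ε/6. If 0 < |y − 5| < δ then |(-6y + 6) + 24| = 6|y − 5| < 6·(ε/6) = ε.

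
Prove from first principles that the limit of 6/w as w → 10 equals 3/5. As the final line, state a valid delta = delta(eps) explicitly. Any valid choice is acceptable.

delta = min(5, (25/3)eps)

Let eps > 0. We seek delta > 0 such that 0 < |w − 10| < delta implies |6/w − (3/5)| < eps.
|6/w − (3/5)| = 6·|10 − w|/(10·|w|) = 6|w − 10|/(10|w|).
Restrict delta ≤ 5. Then |w − 10| < 5 gives |w| > 5, so 10|w| > 50.
Then |6/w − (3/5)| < 6|w − 10|/50, which is < eps when |w − 10| < (25/3)eps.
Take delta = min(5, (25/3)eps). Then 0 < |w − 10| < delta gives both |w − 10| < 5 and |w − 10| < (25/3)eps, so |6/w − (3/5)| < eps.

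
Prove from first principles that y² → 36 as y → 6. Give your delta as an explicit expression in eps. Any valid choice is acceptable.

delta = min(2, eps/14)

Let eps > 0 be given. We seek delta > 0 with 0 < |y − 6| < delta ⇒ |y² − 36| < eps.
Factor: y² − 36 = (y − 6)(y + 6), so |y² − 36| = |y − 6|·|y + 6|.
Impose delta ≤ 2 so that |y| < 8; then |y + 6| ≤ 14.
Hence |y² − 36| ≤ 14|y − 6|, which is < eps once |y − 6| < eps/14.
Take delta = min(2, eps/14). If 0 < |y − 6| < delta then both bounds hold and |y² − 36| ≤ 14|y − 6| < 14·(eps/14) = eps.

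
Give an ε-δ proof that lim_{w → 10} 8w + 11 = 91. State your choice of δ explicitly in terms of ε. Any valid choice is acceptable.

δ = ε/8

Fix ε > 0. We need δ > 0 so that 0 < |w − 10| < δ implies |(8w + 11) − 91| < ε.
|(8w + 11) − 91| = |8w - 80| = 8|w − 10|.
Thus it suffices that |w − 10| < ε/8.
Choosing δ = ε/8 gives |(8w + 11) − 91| = 8|w − 10| < ε whenever |w − 10| < δ.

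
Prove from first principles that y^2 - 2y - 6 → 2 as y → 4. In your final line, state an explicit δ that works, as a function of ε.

Suppose ε > 0. We want δ > 0 such that 0 < |y − 4| < δ implies |(y^2 - 2y - 6) − 2| < ε.
(y^2 - 2y - 6) − 2 = y^2 - 2y - 8 = (y − 4)(y + 2).
So |(y^2 - 2y - 6) − 2| = |y − 4|·|y + 2|.
Assume first that |y − 4| < 2, so |y| < 6. Then |y + 2| ≤ 6 + 2 = 8.
Hence |(y^2 - 2y - 6) − 2| ≤ 8|y − 4| < ε provided |y − 4| < ε/8.
Take δ = min(2, ε/8). Then 0 < |y − 4| < δ gives both |y − 4| < 2 and |y − 4| < ε/8, so |(y^2 - 2y - 6) − 2| < ε.

δ = min(2, ε/8)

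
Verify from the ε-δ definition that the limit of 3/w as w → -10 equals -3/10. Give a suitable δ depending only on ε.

δ = min(5, (50/3)ε)

Suppose ε > 0. We seek δ > 0 such that 0 < |w + 10| < δ implies |3/w + 3/10| < ε.
|3/w + 3/10| = 3·|-10 − w|/(10·|w|) = 3|w + 10|/(10|w|).
Require δ ≤ 5 so that |w| > 10 − 5 = 5, hence 10|w| > 50.
Then |3/w + 3/10| < 3|w + 10|/50, which is < ε when |w + 10| < (50/3)ε.
Take δ = min(5, (50/3)ε). Then 0 < |w + 10| < δ gives both |w + 10| < 5 and |w + 10| < (50/3)ε, so |3/w + 3/10| < ε.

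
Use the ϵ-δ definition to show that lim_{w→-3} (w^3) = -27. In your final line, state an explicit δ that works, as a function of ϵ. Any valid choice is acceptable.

Suppose ϵ > 0. We seek δ > 0 with 0 < |w + 3| < δ ⇒ |w^3 + 27| < ϵ.
Factor: w^3 + 27 = (w + 3)(w^2 - 3w + 9), so |w^3 + 27| = |w + 3|·|w^2 - 3w + 9|.
Impose δ ≤ 2 so that |w| < 5; then |w^2 - 3w + 9| ≤ 49.
Hence |w^3 + 27| ≤ 49|w + 3|, which is < ϵ once |w + 3| < ϵ/49.
Take δ = min(2, ϵ/49). If 0 < |w + 3| < δ then both bounds hold and |w^3 + 27| ≤ 49|w + 3| < 49·(ϵ/49) = ϵ.

δ = min(2, ϵ/49)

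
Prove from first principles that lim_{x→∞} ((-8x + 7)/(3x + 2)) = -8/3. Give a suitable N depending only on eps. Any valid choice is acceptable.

Let eps > 0 be given. We seek N > 0 such that x > N implies |(-8x + 7)/(3x + 2) + 8/3| < eps.
(-8x + 7)/(3x + 2) + 8/3 = (3(-8x + 7) − (-8)(3x + 2)) / (3(3x + 2)) = 37/(3(3x + 2)).
For x > 0 we have 3x + 2 > 3x, so |(-8x + 7)/(3x + 2) + 8/3| = 37/(3(3x + 2)) < 37/(3·3x) = (37/9)/x.
Thus |(-8x + 7)/(3x + 2) + 8/3| < eps whenever x > (37/9)/eps.
Take N = (37/9)/eps. If x > N then |(-8x + 7)/(3x + 2) + 8/3| < (37/9)/x < eps.

N = (37/9)/eps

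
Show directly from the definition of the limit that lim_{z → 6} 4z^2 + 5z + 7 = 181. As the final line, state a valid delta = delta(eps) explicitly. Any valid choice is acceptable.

delta = min(1, eps/57)

Fix eps > 0. We want delta > 0 such that 0 < |z − 6| < delta implies |(4z^2 + 5z + 7) − 181| < eps.
(4z^2 + 5z + 7) − 181 = 4z^2 + 5z - 174 = (z − 6)(4z + 29).
So |(4z^2 + 5z + 7) − 181| = |z − 6|·|4z + 29|.
Assume first that |z − 6| < 1, so |z| < 7. Then |4z + 29| ≤ 4·7 + 29 = 57.
Hence |(4z^2 + 5z + 7) − 181| ≤ 57|z − 6| < eps provided |z − 6| < eps/57.
Take delta = min(1, eps/57). Then 0 < |z − 6| < delta gives both |z − 6| < 1 and |z − 6| < eps/57, so |(4z^2 + 5z + 7) − 181| < eps.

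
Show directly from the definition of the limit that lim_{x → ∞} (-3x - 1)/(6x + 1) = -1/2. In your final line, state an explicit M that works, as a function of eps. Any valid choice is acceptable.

Let eps > 0. We seek M > 0 such that x > M implies |(-3x - 1)/(6x + 1) + 1/2| < eps.
(-3x - 1)/(6x + 1) + 1/2 = (6(-3x - 1) − (-3)(6x + 1)) / (6(6x + 1)) = -3/(6(6x + 1)).
For x > 0 we have 6x + 1 > 6x, so |(-3x - 1)/(6x + 1) + 1/2| = 3/(6(6x + 1)) < 3/(6·6x) = (1/12)/x.
Thus |(-3x - 1)/(6x + 1) + 1/2| < eps whenever x > (1/12)/eps.
Take M = (1/12)/eps. If x > M then |(-3x - 1)/(6x + 1) + 1/2| < (1/12)/x < eps.

M = (1/12)/eps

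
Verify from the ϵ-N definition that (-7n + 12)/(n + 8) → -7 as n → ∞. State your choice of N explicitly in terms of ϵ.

N = 68/ϵ

Fix ϵ > 0. For n ≥ 1, |(-7n + 12)/(n + 8) + 7| = |68|/((n + 8)) = 68/((n + 8)).
Since n + 8 ≥ n for n ≥ 1, this is ≤ 68/(n) = 68/n.
So |(-7n + 12)/(n + 8) + 7| < ϵ whenever n > 68/ϵ.
Take N = 68/ϵ. If n > N then |(-7n + 12)/(n + 8) + 7| ≤ 68/n < ϵ.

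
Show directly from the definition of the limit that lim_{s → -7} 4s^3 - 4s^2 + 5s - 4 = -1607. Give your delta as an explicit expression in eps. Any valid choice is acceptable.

Suppose eps > 0. We want delta > 0 such that 0 < |s + 7| < delta implies |(4s^3 - 4s^2 + 5s - 4) + 1607| < eps.
(4s^3 - 4s^2 + 5s - 4) + 1607 = 4s^3 - 4s^2 + 5s + 1603 = (s + 7)(4s^2 - 32s + 229).
So |(4s^3 - 4s^2 + 5s - 4) + 1607| = |s + 7|·|4s^2 - 32s + 229|.
Assume first that |s + 7| < 1, so |s| < 8. Then |4s^2 - 32s + 229| ≤ 4·8^2 + 32·8 + 229 = 741.
Hence |(4s^3 - 4s^2 + 5s - 4) + 1607| ≤ 741|s + 7| < eps provided |s + 7| < eps/741.
Take delta = min(1, eps/741). Then 0 < |s + 7| < delta gives both |s + 7| < 1 and |s + 7| < eps/741, so |(4s^3 - 4s^2 + 5s - 4) + 1607| < eps.

delta = min(1, eps/741)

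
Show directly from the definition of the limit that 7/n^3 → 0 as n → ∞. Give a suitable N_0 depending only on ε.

N_0 = (7/ε)^{1/3}

Let ε > 0. For n ≥ 1, |7/n^3 − 0| = 7/n^3.
7/n^3 < ε ⇔ n^3 > 7/ε ⇔ n > (7/ε)^{1/3}.
Take N_0 = (7/ε)^{1/3}. Then n > N_0 implies 7/n^3 < ε.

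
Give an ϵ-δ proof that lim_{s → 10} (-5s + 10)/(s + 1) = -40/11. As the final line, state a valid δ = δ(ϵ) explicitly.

δ = min(11/2, (121/30)ϵ)

Let ϵ > 0 be given. We want δ > 0 with 0 < |s − 10| < δ ⇒ |(-5s + 10)/(s + 1) + 40/11| < ϵ.
Combining over a common denominator, (-5s + 10)/(s + 1) + 40/11 = [(-5s + 10)·11 − (-40)·(s + 1)] / [11·(s + 1)] = -15(s − 10) / (11(s + 1)).
So |(-5s + 10)/(s + 1) + 40/11| = 15|s − 10| / (11·|s + 1|).
Require δ ≤ 11/2, so |s + 1| ≥ |11| − |s − 10| > 11 − 11/2 = 11/2.
Hence |(-5s + 10)/(s + 1) + 40/11| < 15|s − 10|/(11·(11/2)) = (30/121)|s − 10|, which is < ϵ once |s − 10| < (121/30)ϵ.
Take δ = min(11/2, (121/30)ϵ). Then 0 < |s − 10| < δ forces both bounds, so |(-5s + 10)/(s + 1) + 40/11| < ϵ.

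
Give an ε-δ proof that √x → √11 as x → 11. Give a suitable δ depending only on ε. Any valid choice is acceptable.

δ = min(11, √11·ε)

Suppose ε > 0. We want δ > 0 such that 0 < |x − 11| < δ implies |√x − √11| < ε.
Rationalise: √x − √11 = (x − 11)/(√x + √11), so |√x − √11| = |x − 11|/(√x + √11).
Restrict δ ≤ 11 so that |x − 11| < 11 forces x > 0, and then √x + √11 > √11.
Hence |√x − √11| < |x − 11|/√11, which is < ε once |x − 11| < √11·ε.
Take δ = min(11, √11·ε). If 0 < |x − 11| < δ then x > 0 and |√x − √11| < |x − 11|/√11 < ε.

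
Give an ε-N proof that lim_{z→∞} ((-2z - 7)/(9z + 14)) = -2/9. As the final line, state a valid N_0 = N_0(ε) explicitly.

N_0 = (35/81)/ε

Suppose ε > 0. We seek N_0 > 0 such that z > N_0 implies |(-2z - 7)/(9z + 14) + 2/9| < ε.
(-2z - 7)/(9z + 14) + 2/9 = (9(-2z - 7) − (-2)(9z + 14)) / (9(9z + 14)) = -35/(9(9z + 14)).
For z > 0 we have 9z + 14 > 9z, so |(-2z - 7)/(9z + 14) + 2/9| = 35/(9(9z + 14)) < 35/(9·9z) = (35/81)/z.
Thus |(-2z - 7)/(9z + 14) + 2/9| < ε whenever z > (35/81)/ε.
Take N_0 = (35/81)/ε. If z > N_0 then |(-2z - 7)/(9z + 14) + 2/9| < (35/81)/z < ε.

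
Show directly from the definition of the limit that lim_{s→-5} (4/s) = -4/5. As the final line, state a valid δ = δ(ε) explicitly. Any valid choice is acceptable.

δ = min(5/2, (25/8)ε)

Fix ε > 0. We seek δ > 0 such that 0 < |s + 5| < δ implies |4/s + 4/5| < ε.
|4/s + 4/5| = 4·|-5 − s|/(5·|s|) = 4|s + 5|/(5|s|).
Restrict δ ≤ 5/2. Then |s + 5| < 5/2 gives |s| > 5/2, so 5|s| > 25/2.
Then |4/s + 4/5| < 4|s + 5|/(25/2), which is < ε when |s + 5| < (25/8)ε.
Take δ = min(5/2, (25/8)ε). Then 0 < |s + 5| < δ gives both |s + 5| < 5/2 and |s + 5| < (25/8)ε, so |4/s + 4/5| < ε.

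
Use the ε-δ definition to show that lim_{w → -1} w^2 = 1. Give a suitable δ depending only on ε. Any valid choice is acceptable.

δ = min(1, ε/3)

Let ε > 0 be given. We seek δ > 0 with 0 < |w + 1| < δ ⇒ |w^2 − 1| < ε.
Factor: w^2 − 1 = (w + 1)(w - 1), so |w^2 − 1| = |w + 1|·|w - 1|.
Impose δ ≤ 1 so that |w| < 2; then |w - 1| ≤ 3.
Hence |w^2 − 1| ≤ 3|w + 1|, which is < ε once |w + 1| < ε/3.
Take δ = min(1, ε/3). If 0 < |w + 1| < δ then both bounds hold and |w^2 − 1| ≤ 3|w + 1| < 3·(ε/3) = ε.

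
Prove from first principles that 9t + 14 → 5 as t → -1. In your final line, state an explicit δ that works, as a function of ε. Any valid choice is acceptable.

δ = ε/9

Let ε > 0 be given. We need δ > 0 so that 0 < |t + 1| < δ implies |(9t + 14) − 5| < ε.
Since (9t + 14) − 5 = 9(t + 1), we have |(9t + 14) − 5| = 9|t + 1|.
So 9|t + 1| < ε exactly when |t + 1| < ε/9.
Choosing δ = ε/9 gives |(9t + 14) − 5| = 9|t + 1| < ε whenever |t + 1| < δ.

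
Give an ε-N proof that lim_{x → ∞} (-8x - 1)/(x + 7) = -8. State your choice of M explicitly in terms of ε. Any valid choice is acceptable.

M = 55/ε

Suppose ε > 0. We seek M > 0 such that x > M implies |(-8x - 1)/(x + 7) + 8| < ε.
(-8x - 1)/(x + 7) + 8 = ((-8x - 1) − (-8)(x + 7)) / ((x + 7)) = 55/((x + 7)).
For x > 0 we have x + 7 > x, so |(-8x - 1)/(x + 7) + 8| = 55/((x + 7)) < 55/(x) = 55/x.
Thus |(-8x - 1)/(x + 7) + 8| < ε whenever x > 55/ε.
Take M = 55/ε. If x > M then |(-8x - 1)/(x + 7) + 8| < 55/x < ε.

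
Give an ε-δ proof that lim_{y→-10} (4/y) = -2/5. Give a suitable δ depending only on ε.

Suppose ε > 0. We seek δ > 0 such that 0 < |y + 10| < δ implies |4/y + 2/5| < ε.
|4/y + 2/5| = 4·|-10 − y|/(10·|y|) = 4|y + 10|/(10|y|).
Restrict δ ≤ 5. Then |y + 10| < 5 gives |y| > 5, so 10|y| > 50.
Then |4/y + 2/5| < 4|y + 10|/50, which is < ε when |y + 10| < (25/2)ε.
Take δ = min(5, (25/2)ε). Then 0 < |y + 10| < δ gives both |y + 10| < 5 and |y + 10| < (25/2)ε, so |4/y + 2/5| < ε.

δ = min(5, (25/2)ε)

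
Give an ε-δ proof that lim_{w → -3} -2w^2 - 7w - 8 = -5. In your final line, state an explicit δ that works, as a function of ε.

δ = min(1, ε/9)

Fix ε > 0. We want δ > 0 such that 0 < |w + 3| < δ implies |(-2w^2 - 7w - 8) + 5| < ε.
(-2w^2 - 7w - 8) + 5 = -2w^2 - 7w - 3 = (w + 3)(-2w - 1).
So |(-2w^2 - 7w - 8) + 5| = |w + 3|·|-2w - 1|.
Require δ ≤ 1. Then |w + 3| < 1 gives |w| < 4, and by the triangle inequality |-2w - 1| ≤ 2·4 + 1 = 9.
Hence |(-2w^2 - 7w - 8) + 5| ≤ 9|w + 3| < ε provided |w + 3| < ε/9.
Take δ = min(1, ε/9). Then 0 < |w + 3| < δ gives both |w + 3| < 1 and |w + 3| < ε/9, so |(-2w^2 - 7w - 8) + 5| < ε.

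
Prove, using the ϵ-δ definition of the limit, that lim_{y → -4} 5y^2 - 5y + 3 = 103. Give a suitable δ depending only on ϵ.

δ = min(2, ϵ/55)

Fix ϵ > 0. We want δ > 0 such that 0 < |y + 4| < δ implies |(5y^2 - 5y + 3) − 103| < ϵ.
(5y^2 - 5y + 3) − 103 = 5y^2 - 5y - 100 = (y + 4)(5y - 25).
So |(5y^2 - 5y + 3) − 103| = |y + 4|·|5y - 25|.
Require δ ≤ 2. Then |y + 4| < 2 gives |y| < 6, and by the triangle inequality |5y - 25| ≤ 5·6 + 25 = 55.
Hence |(5y^2 - 5y + 3) − 103| ≤ 55|y + 4| < ϵ provided |y + 4| < ϵ/55.
Choosing δ = min(2, ϵ/55) ensures both conditions, hence |(5y^2 - 5y + 3) − 103| < ϵ.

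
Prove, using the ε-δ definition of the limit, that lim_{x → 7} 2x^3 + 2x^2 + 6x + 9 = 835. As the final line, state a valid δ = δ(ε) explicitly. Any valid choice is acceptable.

δ = min(1, ε/374)

Fix ε > 0. We want δ > 0 such that 0 < |x − 7| < δ implies |(2x^3 + 2x^2 + 6x + 9) − 835| < ε.
(2x^3 + 2x^2 + 6x + 9) − 835 = 2x^3 + 2x^2 + 6x - 826 = (x − 7)(2x^2 + 16x + 118).
So |(2x^3 + 2x^2 + 6x + 9) − 835| = |x − 7|·|2x^2 + 16x + 118|.
Assume first that |x − 7| < 1, so |x| < 8. Then |2x^2 + 16x + 118| ≤ 2·8^2 + 16·8 + 118 = 374.
Hence |(2x^3 + 2x^2 + 6x + 9) − 835| ≤ 374|x − 7| < ε provided |x − 7| < ε/374.
Choosing δ = min(1, ε/374) ensures both conditions, hence |(2x^3 + 2x^2 + 6x + 9) − 835| < ε.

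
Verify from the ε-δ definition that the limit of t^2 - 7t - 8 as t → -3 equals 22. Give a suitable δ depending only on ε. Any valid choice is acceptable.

Suppose ε > 0. We want δ > 0 such that 0 < |t + 3| < δ implies |(t^2 - 7t - 8) − 22| < ε.
(t^2 - 7t - 8) − 22 = t^2 - 7t - 30 = (t + 3)(t - 10).
So |(t^2 - 7t - 8) − 22| = |t + 3|·|t - 10|.
Assume first that |t + 3| < 2, so |t| < 5. Then |t - 10| ≤ 5 + 10 = 15.
Hence |(t^2 - 7t - 8) − 22| ≤ 15|t + 3| < ε provided |t + 3| < ε/15.
Choosing δ = min(2, ε/15) ensures both conditions, hence |(t^2 - 7t - 8) − 22| < ε.

δ = min(2, ε/15)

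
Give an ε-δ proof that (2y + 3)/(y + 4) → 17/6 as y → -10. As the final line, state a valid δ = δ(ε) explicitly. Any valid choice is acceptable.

Let ε > 0 be given. We want δ > 0 with 0 < |y + 10| < δ ⇒ |(2y + 3)/(y + 4) − (17/6)| < ε.
Combining over a common denominator, (2y + 3)/(y + 4) − (17/6) = [(2y + 3)·(-6) − (-17)·(y + 4)] / [(-6)·(y + 4)] = 5(y + 10) / ((-6)(y + 4)).
So |(2y + 3)/(y + 4) − (17/6)| = 5|y + 10| / (6·|y + 4|).
Require δ ≤ 3, so |y + 4| ≥ |-6| − |y + 10| > 6 − 3 = 3.
Hence |(2y + 3)/(y + 4) − (17/6)| < 5|y + 10|/(6·3) = (5/18)|y + 10|, which is < ε once |y + 10| < (18/5)ε.
Take δ = min(3, (18/5)ε). Then 0 < |y + 10| < δ forces both bounds, so |(2y + 3)/(y + 4) − (17/6)| < ε.

δ = min(3, (18/5)ε)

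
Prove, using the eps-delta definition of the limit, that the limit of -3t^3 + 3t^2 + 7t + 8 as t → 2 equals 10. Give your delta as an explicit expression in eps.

delta = min(1, eps/37)

Let eps > 0 be given. We want delta > 0 such that 0 < |t − 2| < delta implies |(-3t^3 + 3t^2 + 7t + 8) − 10| < eps.
(-3t^3 + 3t^2 + 7t + 8) − 10 = -3t^3 + 3t^2 + 7t - 2 = (t − 2)(-3t^2 - 3t + 1).
So |(-3t^3 + 3t^2 + 7t + 8) − 10| = |t − 2|·|-3t^2 - 3t + 1|.
Require delta ≤ 1. Then |t − 2| < 1 gives |t| < 3, and by the triangle inequality |-3t^2 - 3t + 1| ≤ 3·3^2 + 3·3 + 1 = 37.
Hence |(-3t^3 + 3t^2 + 7t + 8) − 10| ≤ 37|t − 2| < eps provided |t − 2| < eps/37.
Choosing delta = min(1, eps/37) ensures both conditions, hence |(-3t^3 + 3t^2 + 7t + 8) − 10| < eps.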